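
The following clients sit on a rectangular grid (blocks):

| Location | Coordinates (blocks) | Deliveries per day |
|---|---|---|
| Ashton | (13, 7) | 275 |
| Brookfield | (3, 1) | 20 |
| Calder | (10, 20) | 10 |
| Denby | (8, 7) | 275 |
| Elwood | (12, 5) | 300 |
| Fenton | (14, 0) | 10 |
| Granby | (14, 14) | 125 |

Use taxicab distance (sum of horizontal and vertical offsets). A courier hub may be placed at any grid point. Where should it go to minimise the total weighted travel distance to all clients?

(12, 7)

Manhattan distance separates: Σwᵢ(|x−xᵢ|+|y−yᵢ|) = Σwᵢ|x−xᵢ| + Σwᵢ|y−yᵢ|, so x and y are optimised independently as 1-D weighted medians.
Total weight W = 1015; half = 507.5.
x-coordinate, sorted with cumulative weight:
  x=3 (Brookfield, w=20) cum 20
  x=8 (Denby, w=275) cum 295
  x=10 (Calder, w=10) cum 305
  x=12 (Elwood, w=300) cum 605  ← median
  x=13 (Ashton, w=275) cum 880
  x=14 (Fenton, w=10) cum 890
  x=14 (Granby, w=125) cum 1015
⇒ x* = 12
y-coordinate, sorted with cumulative weight:
  y=0 (Fenton, w=10) cum 10
  y=1 (Brookfield, w=20) cum 30
  y=5 (Elwood, w=300) cum 330
  y=7 (Ashton, w=275) cum 605  ← median
  y=7 (Denby, w=275) cum 880
  y=14 (Granby, w=125) cum 1005
  y=20 (Calder, w=10) cum 1015
⇒ y* = 7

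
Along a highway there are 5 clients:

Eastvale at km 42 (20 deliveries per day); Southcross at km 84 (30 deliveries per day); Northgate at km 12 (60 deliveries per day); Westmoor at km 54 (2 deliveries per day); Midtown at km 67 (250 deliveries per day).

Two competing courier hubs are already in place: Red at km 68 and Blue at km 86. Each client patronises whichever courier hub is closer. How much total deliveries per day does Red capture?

332

The indifferent point is the midpoint (68+86)/2 = 77; clients left of it (closer to Red at 68) go to Red, those right go to Blue.
  Northgate at 12 (w=60) → Red
  Eastvale at 42 (w=20) → Red
  Westmoor at 54 (w=2) → Red
  Midtown at 67 (w=250) → Red
  Southcross at 84 (w=30) → Blue
Red captures 332; Blue captures 30.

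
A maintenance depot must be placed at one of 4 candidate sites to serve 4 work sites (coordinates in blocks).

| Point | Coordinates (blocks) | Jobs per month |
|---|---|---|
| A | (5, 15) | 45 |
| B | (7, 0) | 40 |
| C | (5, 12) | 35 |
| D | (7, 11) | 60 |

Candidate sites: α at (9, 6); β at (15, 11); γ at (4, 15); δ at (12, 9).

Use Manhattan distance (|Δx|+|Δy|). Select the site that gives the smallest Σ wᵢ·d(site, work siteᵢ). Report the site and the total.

Total weighted distance at each candidate:
  α (9, 6): total = 1675
  β (15, 11): total = 2255
  γ (4, 15): total = 1325
  δ (12, 9): total = 1915
Minimum is at γ with total 1325 blocks.

γ, total 1325 blocks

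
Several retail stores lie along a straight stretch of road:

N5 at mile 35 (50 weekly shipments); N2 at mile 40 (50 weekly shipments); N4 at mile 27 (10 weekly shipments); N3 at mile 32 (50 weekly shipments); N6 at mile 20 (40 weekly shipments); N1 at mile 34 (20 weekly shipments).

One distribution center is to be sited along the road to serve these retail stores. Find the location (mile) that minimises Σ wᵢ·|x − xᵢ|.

x = 34

For a sum of weighted absolute distances on a line, the optimum is the weighted median (not the mean). Total weight W = 220; half-weight = 110.
Sort by position and accumulate weight:
  mile 20 (N6, w=40) → cum 40
  mile 27 (N4, w=10) → cum 50
  mile 32 (N3, w=50) → cum 100
  mile 34 (N1, w=20) → cum 120  ≥ 110 → median here
  mile 35 (N5, w=50) → cum 170
  mile 40 (N2, w=50) → cum 220
Optimal location: mile 34.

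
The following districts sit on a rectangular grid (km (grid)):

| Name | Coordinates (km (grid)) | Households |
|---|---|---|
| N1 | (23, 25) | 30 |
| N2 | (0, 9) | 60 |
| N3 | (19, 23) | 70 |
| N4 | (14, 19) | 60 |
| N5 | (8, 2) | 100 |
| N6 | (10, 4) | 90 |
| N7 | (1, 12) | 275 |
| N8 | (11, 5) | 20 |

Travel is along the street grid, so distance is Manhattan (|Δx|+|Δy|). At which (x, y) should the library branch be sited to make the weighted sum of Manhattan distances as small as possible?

Manhattan distance separates: Σwᵢ(|x−xᵢ|+|y−yᵢ|) = Σwᵢ|x−xᵢ| + Σwᵢ|y−yᵢ|, so x and y are optimised independently as 1-D weighted medians.
Total weight W = 705; half = 352.5.
x-coordinate, sorted with cumulative weight:
  x=0 (N2, w=60) cum 60
  x=1 (N7, w=275) cum 335
  x=8 (N5, w=100) cum 435  ← median
  x=10 (N6, w=90) cum 525
  x=11 (N8, w=20) cum 545
  x=14 (N4, w=60) cum 605
  x=19 (N3, w=70) cum 675
  x=23 (N1, w=30) cum 705
⇒ x* = 8
y-coordinate, sorted with cumulative weight:
  y=2 (N5, w=100) cum 100
  y=4 (N6, w=90) cum 190
  y=5 (N8, w=20) cum 210
  y=9 (N2, w=60) cum 270
  y=12 (N7, w=275) cum 545  ← median
  y=19 (N4, w=60) cum 605
  y=23 (N3, w=70) cum 675
  y=25 (N1, w=30) cum 705
⇒ y* = 12

(8, 12)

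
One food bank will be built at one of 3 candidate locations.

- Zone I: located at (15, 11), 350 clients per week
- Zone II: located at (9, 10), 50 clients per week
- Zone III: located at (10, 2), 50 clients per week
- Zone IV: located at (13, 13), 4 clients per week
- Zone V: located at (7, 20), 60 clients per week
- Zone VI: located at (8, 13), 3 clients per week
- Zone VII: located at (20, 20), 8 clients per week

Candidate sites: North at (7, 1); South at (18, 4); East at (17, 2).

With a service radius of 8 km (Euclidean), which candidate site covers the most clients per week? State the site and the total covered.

South, covering 350

Coverage radius r = 8 km; a point is covered iff (Δx)²+(Δy)² ≤ 8² = 64.
  North (7, 1): covers {Zone III} → 50
  South (18, 4): covers {Zone I} → 350
  East (17, 2): covers {Zone III} → 50
Maximum coverage at South: 350 clients per week.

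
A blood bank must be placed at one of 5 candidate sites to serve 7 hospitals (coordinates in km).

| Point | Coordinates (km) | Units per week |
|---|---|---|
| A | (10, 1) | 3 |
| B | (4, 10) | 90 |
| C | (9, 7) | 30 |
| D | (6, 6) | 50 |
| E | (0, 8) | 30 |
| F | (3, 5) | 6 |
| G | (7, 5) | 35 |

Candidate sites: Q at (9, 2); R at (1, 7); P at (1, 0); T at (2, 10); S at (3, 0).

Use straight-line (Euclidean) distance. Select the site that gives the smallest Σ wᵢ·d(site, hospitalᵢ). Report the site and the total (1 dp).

Total weighted distance at each candidate:
  Q (9, 2): total = 1744.2
  R (1, 7): total = 1190.0
  P (1, 0): total = 2223.7
  T (2, 10): total = 1090.4
  S (3, 0): total = 2048.1
Minimum is at T with total 1090.4 km.

T, total 1090.4 km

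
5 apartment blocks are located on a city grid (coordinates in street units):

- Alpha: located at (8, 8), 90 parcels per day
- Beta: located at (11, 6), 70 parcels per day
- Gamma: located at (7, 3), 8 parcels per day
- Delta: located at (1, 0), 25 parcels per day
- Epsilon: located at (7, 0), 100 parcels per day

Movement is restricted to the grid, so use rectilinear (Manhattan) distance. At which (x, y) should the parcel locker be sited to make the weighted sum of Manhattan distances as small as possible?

Manhattan distance separates: Σwᵢ(|x−xᵢ|+|y−yᵢ|) = Σwᵢ|x−xᵢ| + Σwᵢ|y−yᵢ|, so x and y are optimised independently as 1-D weighted medians.
Total weight W = 293; half = 146.5.
x-coordinate, sorted with cumulative weight:
  x=1 (Delta, w=25) cum 25
  x=7 (Gamma, w=8) cum 33
  x=7 (Epsilon, w=100) cum 133
  x=8 (Alpha, w=90) cum 223  ← median
  x=11 (Beta, w=70) cum 293
⇒ x* = 8
y-coordinate, sorted with cumulative weight:
  y=0 (Delta, w=25) cum 25
  y=0 (Epsilon, w=100) cum 125
  y=3 (Gamma, w=8) cum 133
  y=6 (Beta, w=70) cum 203  ← median
  y=8 (Alpha, w=90) cum 293
⇒ y* = 6

(8, 6)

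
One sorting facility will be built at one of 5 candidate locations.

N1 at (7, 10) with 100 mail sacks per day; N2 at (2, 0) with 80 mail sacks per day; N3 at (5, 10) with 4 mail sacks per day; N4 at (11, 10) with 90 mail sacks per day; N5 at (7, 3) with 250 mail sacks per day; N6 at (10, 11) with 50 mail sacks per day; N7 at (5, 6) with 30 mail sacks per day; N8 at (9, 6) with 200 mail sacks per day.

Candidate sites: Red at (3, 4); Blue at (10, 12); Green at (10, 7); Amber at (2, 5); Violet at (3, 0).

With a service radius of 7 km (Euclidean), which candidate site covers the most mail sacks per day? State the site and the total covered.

Green, covering 724

Coverage radius r = 7 km; a point is covered iff (Δx)²+(Δy)² ≤ 7² = 49.
  Red (3, 4): covers {N2, N3, N5, N7, N8} → 564
  Blue (10, 12): covers {N1, N3, N4, N6, N8} → 444
  Green (10, 7): covers {N1, N3, N4, N5, N6, N7, N8} → 724
  Amber (2, 5): covers {N2, N3, N5, N7} → 364
  Violet (3, 0): covers {N2, N5, N7} → 360
Maximum coverage at Green: 724 mail sacks per day.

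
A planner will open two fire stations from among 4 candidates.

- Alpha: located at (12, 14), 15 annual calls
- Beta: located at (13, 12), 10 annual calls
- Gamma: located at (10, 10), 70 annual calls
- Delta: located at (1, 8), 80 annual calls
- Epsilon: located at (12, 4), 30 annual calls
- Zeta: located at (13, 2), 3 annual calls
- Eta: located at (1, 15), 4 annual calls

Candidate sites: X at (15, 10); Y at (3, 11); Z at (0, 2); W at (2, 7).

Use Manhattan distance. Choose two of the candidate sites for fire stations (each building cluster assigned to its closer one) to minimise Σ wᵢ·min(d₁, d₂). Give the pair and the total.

Evaluate every pair (each demand assigned to the nearer of the two):
  {X, W}: total = 991
  {X, Y}: total = 1219
  {X, Z}: total = 1411
  {Y, W}: total = 1472
  {Y, Z}: total = 1733
  {Z, W}: total = 1810
Best pair: {X, W} with total 991.

{X, W}, total 991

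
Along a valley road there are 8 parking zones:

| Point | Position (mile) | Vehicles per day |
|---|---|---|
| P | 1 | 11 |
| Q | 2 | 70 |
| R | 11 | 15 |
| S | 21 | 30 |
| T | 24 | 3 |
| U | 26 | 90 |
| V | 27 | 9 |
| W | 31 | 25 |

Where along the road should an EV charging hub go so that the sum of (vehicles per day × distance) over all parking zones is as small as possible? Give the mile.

x = 24

For a sum of weighted absolute distances on a line, the optimum is the weighted median (not the mean). Total weight W = 253; half-weight = 126.5.
Sort by position and accumulate weight:
  mile 1 (P, w=11) → cum 11
  mile 2 (Q, w=70) → cum 81
  mile 11 (R, w=15) → cum 96
  mile 21 (S, w=30) → cum 126
  mile 24 (T, w=3) → cum 129  ≥ 126.5 → median here
  mile 26 (U, w=90) → cum 219
  mile 27 (V, w=9) → cum 228
  mile 31 (W, w=25) → cum 253
Optimal location: mile 24.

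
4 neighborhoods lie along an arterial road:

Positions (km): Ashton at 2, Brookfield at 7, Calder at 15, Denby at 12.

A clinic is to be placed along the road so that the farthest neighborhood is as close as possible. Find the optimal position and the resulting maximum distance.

location 8.5, max distance 6.5

The 1-center on a line is the midpoint of the two extreme points: leftmost at 2, rightmost at 15.
Optimal location = (2 + 15)/2 = 8.5; maximum distance = (15 − 2)/2 = 6.5.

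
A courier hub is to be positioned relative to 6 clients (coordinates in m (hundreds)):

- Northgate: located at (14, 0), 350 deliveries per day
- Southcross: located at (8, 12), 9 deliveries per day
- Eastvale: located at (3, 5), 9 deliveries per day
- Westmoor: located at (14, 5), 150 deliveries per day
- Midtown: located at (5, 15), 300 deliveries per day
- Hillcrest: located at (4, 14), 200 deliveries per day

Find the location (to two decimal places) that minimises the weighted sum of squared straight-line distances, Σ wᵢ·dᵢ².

(9.23, 8.06)

The minimiser of Σwᵢ‖p−pᵢ‖² is the weighted centroid p* = (Σwᵢpᵢ)/(Σwᵢ).
Σwᵢ = 1018.
Σwᵢxᵢ = 350·14 + 9·8 + 9·3 + 150·14 + 300·5 + 200·4 = 9399.
Σwᵢyᵢ = 350·0 + 9·12 + 9·5 + 150·5 + 300·15 + 200·14 = 8203.
x* = 9399/1018 = 9.23, y* = 8203/1018 = 8.06.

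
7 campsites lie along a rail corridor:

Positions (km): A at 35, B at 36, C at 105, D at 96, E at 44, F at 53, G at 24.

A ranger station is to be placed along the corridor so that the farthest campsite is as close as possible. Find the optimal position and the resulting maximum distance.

The 1-center on a line is the midpoint of the two extreme points: leftmost at 24, rightmost at 105.
Optimal location = (24 + 105)/2 = 64.5; maximum distance = (105 − 24)/2 = 40.5.

location 64.5, max distance 40.5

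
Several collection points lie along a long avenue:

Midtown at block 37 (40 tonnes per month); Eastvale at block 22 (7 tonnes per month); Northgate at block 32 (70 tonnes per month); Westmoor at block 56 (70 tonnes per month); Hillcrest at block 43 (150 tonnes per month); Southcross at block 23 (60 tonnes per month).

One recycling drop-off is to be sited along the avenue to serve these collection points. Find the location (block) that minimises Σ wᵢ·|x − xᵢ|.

For a sum of weighted absolute distances on a line, the optimum is the weighted median (not the mean). Total weight W = 397; half-weight = 198.5.
Sort by position and accumulate weight:
  block 22 (Eastvale, w=7) → cum 7
  block 23 (Southcross, w=60) → cum 67
  block 32 (Northgate, w=70) → cum 137
  block 37 (Midtown, w=40) → cum 177
  block 43 (Hillcrest, w=150) → cum 327  ≥ 198.5 → median here
  block 56 (Westmoor, w=70) → cum 397
Optimal location: block 43.

x = 43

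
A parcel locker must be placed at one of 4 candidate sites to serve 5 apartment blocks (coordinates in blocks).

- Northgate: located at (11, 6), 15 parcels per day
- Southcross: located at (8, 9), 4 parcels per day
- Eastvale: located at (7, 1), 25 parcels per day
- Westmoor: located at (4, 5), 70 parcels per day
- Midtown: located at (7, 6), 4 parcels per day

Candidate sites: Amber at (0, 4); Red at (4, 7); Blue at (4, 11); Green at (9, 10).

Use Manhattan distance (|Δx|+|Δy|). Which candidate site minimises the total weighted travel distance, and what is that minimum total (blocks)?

Red, total 525 blocks

Total weighted distance at each candidate:
  Amber (0, 4): total = 883
  Red (4, 7): total = 525
  Blue (4, 11): total = 981
  Green (9, 10): total = 1097
Minimum is at Red with total 525 blocks.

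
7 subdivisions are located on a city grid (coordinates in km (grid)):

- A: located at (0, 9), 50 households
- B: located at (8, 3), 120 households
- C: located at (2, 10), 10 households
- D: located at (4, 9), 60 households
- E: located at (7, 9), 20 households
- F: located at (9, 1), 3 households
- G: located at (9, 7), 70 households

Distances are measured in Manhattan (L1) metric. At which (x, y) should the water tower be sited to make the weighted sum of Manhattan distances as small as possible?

Manhattan distance separates: Σwᵢ(|x−xᵢ|+|y−yᵢ|) = Σwᵢ|x−xᵢ| + Σwᵢ|y−yᵢ|, so x and y are optimised independently as 1-D weighted medians.
Total weight W = 333; half = 166.5.
x-coordinate, sorted with cumulative weight:
  x=0 (A, w=50) cum 50
  x=2 (C, w=10) cum 60
  x=4 (D, w=60) cum 120
  x=7 (E, w=20) cum 140
  x=8 (B, w=120) cum 260  ← median
  x=9 (F, w=3) cum 263
  x=9 (G, w=70) cum 333
⇒ x* = 8
y-coordinate, sorted with cumulative weight:
  y=1 (F, w=3) cum 3
  y=3 (B, w=120) cum 123
  y=7 (G, w=70) cum 193  ← median
  y=9 (A, w=50) cum 243
  y=9 (D, w=60) cum 303
  y=9 (E, w=20) cum 323
  y=10 (C, w=10) cum 333
⇒ y* = 7

(8, 7)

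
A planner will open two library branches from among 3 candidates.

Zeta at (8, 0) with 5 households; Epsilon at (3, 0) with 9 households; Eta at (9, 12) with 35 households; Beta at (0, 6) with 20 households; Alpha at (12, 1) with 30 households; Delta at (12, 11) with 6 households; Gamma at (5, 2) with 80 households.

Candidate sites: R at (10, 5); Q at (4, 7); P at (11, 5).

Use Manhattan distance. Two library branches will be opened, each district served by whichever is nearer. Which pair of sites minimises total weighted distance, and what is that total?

Evaluate every pair (each demand assigned to the nearer of the two):
  {R, Q}: total = 1195
  {Q, P}: total = 1199
  {R, P}: total = 1475
Best pair: {R, Q} with total 1195.

{R, Q}, total 1195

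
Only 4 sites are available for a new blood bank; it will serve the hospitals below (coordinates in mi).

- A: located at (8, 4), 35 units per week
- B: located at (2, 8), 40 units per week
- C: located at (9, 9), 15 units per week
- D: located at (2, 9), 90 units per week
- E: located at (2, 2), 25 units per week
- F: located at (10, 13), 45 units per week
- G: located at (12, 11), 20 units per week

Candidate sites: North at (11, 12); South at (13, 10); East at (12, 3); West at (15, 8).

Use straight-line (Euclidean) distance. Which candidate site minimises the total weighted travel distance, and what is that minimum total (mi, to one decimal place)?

Total weighted distance at each candidate:
  North (11, 12): total = 2029.2
  South (13, 10): total = 2335.7
  East (12, 3): total = 2611.9
  West (15, 8): total = 2827.9
Minimum is at North with total 2029.2 mi.

North, total 2029.2 mi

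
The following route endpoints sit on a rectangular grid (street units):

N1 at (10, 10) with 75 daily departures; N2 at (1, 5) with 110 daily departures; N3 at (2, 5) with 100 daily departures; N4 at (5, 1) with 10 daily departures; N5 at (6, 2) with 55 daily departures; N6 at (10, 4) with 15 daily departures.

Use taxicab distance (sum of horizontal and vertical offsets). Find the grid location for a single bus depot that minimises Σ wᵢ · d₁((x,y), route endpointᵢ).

Manhattan distance separates: Σwᵢ(|x−xᵢ|+|y−yᵢ|) = Σwᵢ|x−xᵢ| + Σwᵢ|y−yᵢ|, so x and y are optimised independently as 1-D weighted medians.
Total weight W = 365; half = 182.5.
x-coordinate, sorted with cumulative weight:
  x=1 (N2, w=110) cum 110
  x=2 (N3, w=100) cum 210  ← median
  x=5 (N4, w=10) cum 220
  x=6 (N5, w=55) cum 275
  x=10 (N1, w=75) cum 350
  x=10 (N6, w=15) cum 365
⇒ x* = 2
y-coordinate, sorted with cumulative weight:
  y=1 (N4, w=10) cum 10
  y=2 (N5, w=55) cum 65
  y=4 (N6, w=15) cum 80
  y=5 (N2, w=110) cum 190  ← median
  y=5 (N3, w=100) cum 290
  y=10 (N1, w=75) cum 365
⇒ y* = 5

(2, 5)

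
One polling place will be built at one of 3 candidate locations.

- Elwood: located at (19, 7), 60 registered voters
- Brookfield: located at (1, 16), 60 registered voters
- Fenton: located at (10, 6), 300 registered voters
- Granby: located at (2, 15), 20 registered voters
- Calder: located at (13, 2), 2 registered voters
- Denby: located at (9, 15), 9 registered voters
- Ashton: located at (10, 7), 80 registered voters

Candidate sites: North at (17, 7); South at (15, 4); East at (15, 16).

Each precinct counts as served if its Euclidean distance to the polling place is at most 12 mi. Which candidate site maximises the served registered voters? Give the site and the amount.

North, covering 451

Coverage radius r = 12 mi; a point is covered iff (Δx)²+(Δy)² ≤ 12² = 144.
  North (17, 7): covers {Elwood, Fenton, Calder, Denby, Ashton} → 451
  South (15, 4): covers {Elwood, Fenton, Calder, Ashton} → 442
  East (15, 16): covers {Elwood, Fenton, Denby, Ashton} → 449
Maximum coverage at North: 451 registered voters.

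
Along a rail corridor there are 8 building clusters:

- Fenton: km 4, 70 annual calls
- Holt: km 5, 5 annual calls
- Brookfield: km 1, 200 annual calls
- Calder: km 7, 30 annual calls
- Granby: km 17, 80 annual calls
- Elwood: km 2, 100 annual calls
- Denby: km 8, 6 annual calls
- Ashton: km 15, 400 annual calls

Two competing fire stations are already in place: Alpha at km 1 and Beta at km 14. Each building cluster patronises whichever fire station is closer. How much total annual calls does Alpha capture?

405

The indifferent point is the midpoint (1+14)/2 = 7.5; building clusters left of it (closer to Alpha at 1) go to Alpha, those right go to Beta.
  Brookfield at 1 (w=200) → Alpha
  Elwood at 2 (w=100) → Alpha
  Fenton at 4 (w=70) → Alpha
  Holt at 5 (w=5) → Alpha
  Calder at 7 (w=30) → Alpha
  Denby at 8 (w=6) → Beta
  Ashton at 15 (w=400) → Beta
  Granby at 17 (w=80) → Beta
Alpha captures 405; Beta captures 486.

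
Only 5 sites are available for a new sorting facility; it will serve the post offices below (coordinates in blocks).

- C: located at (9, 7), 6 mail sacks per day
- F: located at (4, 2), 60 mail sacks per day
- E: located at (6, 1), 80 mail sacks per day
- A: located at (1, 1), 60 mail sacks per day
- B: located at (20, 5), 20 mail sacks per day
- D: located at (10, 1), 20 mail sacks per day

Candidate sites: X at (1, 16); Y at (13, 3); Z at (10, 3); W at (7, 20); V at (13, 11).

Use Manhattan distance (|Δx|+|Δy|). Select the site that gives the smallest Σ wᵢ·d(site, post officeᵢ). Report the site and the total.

Z, total 1870 blocks

Total weighted distance at each candidate:
  X (1, 16): total = 4702
  Y (13, 3): total = 2488
  Z (10, 3): total = 1870
  W (7, 20): total = 5450
  V (13, 11): total = 4328
Minimum is at Z with total 1870 blocks.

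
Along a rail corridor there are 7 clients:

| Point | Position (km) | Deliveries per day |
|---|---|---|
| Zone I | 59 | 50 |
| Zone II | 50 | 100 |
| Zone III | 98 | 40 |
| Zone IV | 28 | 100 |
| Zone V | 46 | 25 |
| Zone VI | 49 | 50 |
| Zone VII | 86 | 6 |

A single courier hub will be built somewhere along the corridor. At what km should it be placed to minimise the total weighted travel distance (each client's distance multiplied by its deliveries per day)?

x = 50

For a sum of weighted absolute distances on a line, the optimum is the weighted median (not the mean). Total weight W = 371; half-weight = 185.5.
Sort by position and accumulate weight:
  km 28 (Zone IV, w=100) → cum 100
  km 46 (Zone V, w=25) → cum 125
  km 49 (Zone VI, w=50) → cum 175
  km 50 (Zone II, w=100) → cum 275  ≥ 185.5 → median here
  km 59 (Zone I, w=50) → cum 325
  km 86 (Zone VII, w=6) → cum 331
  km 98 (Zone III, w=40) → cum 371
Optimal location: km 50.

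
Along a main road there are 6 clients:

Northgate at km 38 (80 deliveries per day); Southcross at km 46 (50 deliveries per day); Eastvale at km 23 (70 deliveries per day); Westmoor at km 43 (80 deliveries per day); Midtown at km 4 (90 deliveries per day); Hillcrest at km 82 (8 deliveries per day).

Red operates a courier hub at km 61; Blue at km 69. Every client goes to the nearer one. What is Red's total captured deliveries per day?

370

The indifferent point is the midpoint (61+69)/2 = 65; clients left of it (closer to Red at 61) go to Red, those right go to Blue.
  Midtown at 4 (w=90) → Red
  Eastvale at 23 (w=70) → Red
  Northgate at 38 (w=80) → Red
  Westmoor at 43 (w=80) → Red
  Southcross at 46 (w=50) → Red
  Hillcrest at 82 (w=8) → Blue
Red captures 370; Blue captures 8.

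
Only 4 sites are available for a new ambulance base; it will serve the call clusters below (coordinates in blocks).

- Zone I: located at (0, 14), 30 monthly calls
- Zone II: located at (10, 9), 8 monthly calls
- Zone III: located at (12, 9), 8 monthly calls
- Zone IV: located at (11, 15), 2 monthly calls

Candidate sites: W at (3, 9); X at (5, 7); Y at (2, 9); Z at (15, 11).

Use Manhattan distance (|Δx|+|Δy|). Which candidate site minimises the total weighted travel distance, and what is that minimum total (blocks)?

Total weighted distance at each candidate:
  W (3, 9): total = 396
  X (5, 7): total = 516
  Y (2, 9): total = 384
  Z (15, 11): total = 652
Minimum is at Y with total 384 blocks.

Y, total 384 blocks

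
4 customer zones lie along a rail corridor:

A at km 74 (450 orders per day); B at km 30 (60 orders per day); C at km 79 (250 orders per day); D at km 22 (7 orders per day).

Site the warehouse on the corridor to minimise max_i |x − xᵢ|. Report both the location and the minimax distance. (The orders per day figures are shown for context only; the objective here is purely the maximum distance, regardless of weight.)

The 1-center on a line is the midpoint of the two extreme points: leftmost at 22, rightmost at 79.
Optimal location = (22 + 79)/2 = 50.5; maximum distance = (79 − 22)/2 = 28.5.

location 50.5, max distance 28.5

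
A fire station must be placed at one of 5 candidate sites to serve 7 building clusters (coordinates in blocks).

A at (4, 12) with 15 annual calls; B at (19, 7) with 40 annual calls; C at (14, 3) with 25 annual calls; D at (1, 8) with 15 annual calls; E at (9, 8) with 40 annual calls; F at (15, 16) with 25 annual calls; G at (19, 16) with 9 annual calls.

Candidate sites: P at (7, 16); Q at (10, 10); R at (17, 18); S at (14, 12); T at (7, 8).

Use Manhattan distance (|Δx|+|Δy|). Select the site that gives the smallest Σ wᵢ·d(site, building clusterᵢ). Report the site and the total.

Total weighted distance at each candidate:
  P (7, 16): total = 2363
  Q (10, 10): total = 1570
  R (17, 18): total = 2501
  S (14, 12): total = 1596
  T (7, 8): total = 1675
Minimum is at Q with total 1570 blocks.

Q, total 1570 blocks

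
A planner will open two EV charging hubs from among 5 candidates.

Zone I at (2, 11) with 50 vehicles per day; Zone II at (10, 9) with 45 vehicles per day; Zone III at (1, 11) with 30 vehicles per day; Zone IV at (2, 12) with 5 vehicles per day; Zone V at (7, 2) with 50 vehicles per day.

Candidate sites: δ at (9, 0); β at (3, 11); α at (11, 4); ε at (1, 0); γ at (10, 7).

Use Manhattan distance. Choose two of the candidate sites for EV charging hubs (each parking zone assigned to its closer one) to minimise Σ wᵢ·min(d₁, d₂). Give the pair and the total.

Evaluate every pair (each demand assigned to the nearer of the two):
  {β, γ}: total = 610
  {β, α}: total = 690
  {δ, β}: total = 725
  {β, ε}: total = 925
  {δ, γ}: total = 1345
  {α, γ}: total = 1445
  {ε, γ}: total = 1485
  {α, ε}: total = 1565
  {δ, ε}: total = 1645
  {δ, α}: total = 1865
Best pair: {β, γ} with total 610.

{β, γ}, total 610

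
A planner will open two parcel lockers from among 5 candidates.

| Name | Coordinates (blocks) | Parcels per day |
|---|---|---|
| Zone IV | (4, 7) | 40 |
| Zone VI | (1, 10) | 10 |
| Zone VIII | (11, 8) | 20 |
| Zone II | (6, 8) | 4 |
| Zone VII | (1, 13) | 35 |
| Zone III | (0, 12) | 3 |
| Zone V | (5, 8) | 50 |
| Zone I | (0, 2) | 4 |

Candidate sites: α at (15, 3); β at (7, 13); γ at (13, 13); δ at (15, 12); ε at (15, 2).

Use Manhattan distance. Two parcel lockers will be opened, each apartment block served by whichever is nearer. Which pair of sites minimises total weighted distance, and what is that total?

{β, γ}, total 1270

Evaluate every pair (each demand assigned to the nearer of the two):
  {β, γ}: total = 1270
  {β, δ}: total = 1290
  {β, ε}: total = 1298
  {α, β}: total = 1302
  {γ, ε}: total = 2110
  {α, γ}: total = 2114
  {γ, δ}: total = 2146
  {α, δ}: total = 2306
  {δ, ε}: total = 2342
  {α, ε}: total = 2768
Best pair: {β, γ} with total 1270.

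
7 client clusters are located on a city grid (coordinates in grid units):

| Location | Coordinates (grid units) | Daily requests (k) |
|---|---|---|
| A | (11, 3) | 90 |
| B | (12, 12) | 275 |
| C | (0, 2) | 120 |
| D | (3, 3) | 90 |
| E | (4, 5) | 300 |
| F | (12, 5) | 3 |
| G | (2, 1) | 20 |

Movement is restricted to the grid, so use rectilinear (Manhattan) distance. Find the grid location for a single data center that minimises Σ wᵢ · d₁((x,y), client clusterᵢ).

Manhattan distance separates: Σwᵢ(|x−xᵢ|+|y−yᵢ|) = Σwᵢ|x−xᵢ| + Σwᵢ|y−yᵢ|, so x and y are optimised independently as 1-D weighted medians.
Total weight W = 898; half = 449.
x-coordinate, sorted with cumulative weight:
  x=0 (C, w=120) cum 120
  x=2 (G, w=20) cum 140
  x=3 (D, w=90) cum 230
  x=4 (E, w=300) cum 530  ← median
  x=11 (A, w=90) cum 620
  x=12 (B, w=275) cum 895
  x=12 (F, w=3) cum 898
⇒ x* = 4
y-coordinate, sorted with cumulative weight:
  y=1 (G, w=20) cum 20
  y=2 (C, w=120) cum 140
  y=3 (A, w=90) cum 230
  y=3 (D, w=90) cum 320
  y=5 (E, w=300) cum 620  ← median
  y=5 (F, w=3) cum 623
  y=12 (B, w=275) cum 898
⇒ y* = 5

(4, 5)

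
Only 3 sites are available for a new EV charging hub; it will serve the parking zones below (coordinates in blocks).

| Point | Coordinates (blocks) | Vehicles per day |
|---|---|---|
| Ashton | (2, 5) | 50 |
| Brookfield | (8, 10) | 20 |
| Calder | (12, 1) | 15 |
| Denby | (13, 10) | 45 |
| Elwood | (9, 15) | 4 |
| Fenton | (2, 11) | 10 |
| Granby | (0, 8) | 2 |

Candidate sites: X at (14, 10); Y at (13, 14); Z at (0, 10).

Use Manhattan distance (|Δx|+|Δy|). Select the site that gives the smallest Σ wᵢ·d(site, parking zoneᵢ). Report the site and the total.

Total weighted distance at each candidate:
  X (14, 10): total = 1382
  Y (13, 14): total = 1768
  Z (0, 10): total = 1500
Minimum is at X with total 1382 blocks.

X, total 1382 blocks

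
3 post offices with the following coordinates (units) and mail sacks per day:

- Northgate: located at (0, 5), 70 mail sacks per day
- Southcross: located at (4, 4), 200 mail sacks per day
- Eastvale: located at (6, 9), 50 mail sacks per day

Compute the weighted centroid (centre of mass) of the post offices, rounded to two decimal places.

(3.44, 5.00)

The minimiser of Σwᵢ‖p−pᵢ‖² is the weighted centroid p* = (Σwᵢpᵢ)/(Σwᵢ).
Σwᵢ = 320.
Σwᵢxᵢ = 70·0 + 200·4 + 50·6 = 1100.
Σwᵢyᵢ = 70·5 + 200·4 + 50·9 = 1600.
x* = 1100/320 = 3.44, y* = 1600/320 = 5.00.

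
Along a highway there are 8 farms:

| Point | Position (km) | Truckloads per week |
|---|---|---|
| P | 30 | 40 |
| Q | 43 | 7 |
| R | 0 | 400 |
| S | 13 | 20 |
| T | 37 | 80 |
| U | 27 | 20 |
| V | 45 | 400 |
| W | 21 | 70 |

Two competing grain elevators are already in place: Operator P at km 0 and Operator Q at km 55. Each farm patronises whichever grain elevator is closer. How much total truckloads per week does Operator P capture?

The indifferent point is the midpoint (0+55)/2 = 27.5; farms left of it (closer to Operator P at 0) go to Operator P, those right go to Operator Q.
  R at 0 (w=400) → Operator P
  S at 13 (w=20) → Operator P
  W at 21 (w=70) → Operator P
  U at 27 (w=20) → Operator P
  P at 30 (w=40) → Operator Q
  T at 37 (w=80) → Operator Q
  Q at 43 (w=7) → Operator Q
  V at 45 (w=400) → Operator Q
Operator P captures 510; Operator Q captures 527.

510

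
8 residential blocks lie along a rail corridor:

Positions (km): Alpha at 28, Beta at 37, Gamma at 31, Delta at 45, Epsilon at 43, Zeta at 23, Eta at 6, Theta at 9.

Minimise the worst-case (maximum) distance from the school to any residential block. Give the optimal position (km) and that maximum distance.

location 25.5, max distance 19.5

The 1-center on a line is the midpoint of the two extreme points: leftmost at 6, rightmost at 45.
Optimal location = (6 + 45)/2 = 25.5; maximum distance = (45 − 6)/2 = 19.5.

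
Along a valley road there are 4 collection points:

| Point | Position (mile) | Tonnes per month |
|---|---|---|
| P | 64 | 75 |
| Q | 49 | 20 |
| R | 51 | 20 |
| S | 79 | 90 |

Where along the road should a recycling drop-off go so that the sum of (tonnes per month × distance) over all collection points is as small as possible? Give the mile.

x = 64

For a sum of weighted absolute distances on a line, the optimum is the weighted median (not the mean). Total weight W = 205; half-weight = 102.5.
Sort by position and accumulate weight:
  mile 49 (Q, w=20) → cum 20
  mile 51 (R, w=20) → cum 40
  mile 64 (P, w=75) → cum 115  ≥ 102.5 → median here
  mile 79 (S, w=90) → cum 205
Optimal location: mile 64.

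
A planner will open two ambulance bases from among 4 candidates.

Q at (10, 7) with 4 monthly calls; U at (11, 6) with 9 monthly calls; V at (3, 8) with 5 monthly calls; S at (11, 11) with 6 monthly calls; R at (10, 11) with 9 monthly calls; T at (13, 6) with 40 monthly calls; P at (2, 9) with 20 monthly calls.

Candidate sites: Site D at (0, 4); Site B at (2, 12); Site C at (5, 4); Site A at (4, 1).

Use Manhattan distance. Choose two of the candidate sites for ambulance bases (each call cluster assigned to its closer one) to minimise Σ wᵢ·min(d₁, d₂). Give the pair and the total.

Evaluate every pair (each demand assigned to the nearer of the two):
  {Site B, Site C}: total = 730
  {Site D, Site C}: total = 860
  {Site C, Site A}: total = 880
  {Site B, Site A}: total = 942
  {Site D, Site B}: total = 995
  {Site D, Site A}: total = 1137
Best pair: {Site B, Site C} with total 730.

{Site B, Site C}, total 730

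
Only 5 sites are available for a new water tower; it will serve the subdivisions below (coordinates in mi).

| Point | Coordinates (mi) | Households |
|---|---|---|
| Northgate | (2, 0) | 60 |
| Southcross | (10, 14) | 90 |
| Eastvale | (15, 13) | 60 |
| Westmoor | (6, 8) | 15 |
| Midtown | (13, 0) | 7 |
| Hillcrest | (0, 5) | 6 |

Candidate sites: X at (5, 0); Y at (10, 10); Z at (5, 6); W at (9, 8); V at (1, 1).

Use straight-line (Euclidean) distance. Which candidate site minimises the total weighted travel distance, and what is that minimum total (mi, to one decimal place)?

Y, total 1685.5 mi

Total weighted distance at each candidate:
  X (5, 0): total = 2721.4
  Y (10, 10): total = 1685.5
  Z (5, 6): total = 2118.1
  W (9, 8): total = 1818.4
  V (1, 1): total = 2852.3
Minimum is at Y with total 1685.5 mi.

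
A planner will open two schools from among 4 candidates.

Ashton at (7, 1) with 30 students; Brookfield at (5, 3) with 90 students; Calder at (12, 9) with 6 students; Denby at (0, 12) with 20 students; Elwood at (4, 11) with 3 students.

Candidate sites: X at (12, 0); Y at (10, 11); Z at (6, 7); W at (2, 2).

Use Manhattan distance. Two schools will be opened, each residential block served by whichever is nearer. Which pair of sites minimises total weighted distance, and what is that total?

{Y, W}, total 802

Evaluate every pair (each demand assigned to the nearer of the two):
  {Y, W}: total = 802
  {Z, W}: total = 826
  {X, W}: total = 867
  {X, Z}: total = 916
  {Y, Z}: total = 922
  {X, Y}: total = 1342
Best pair: {Y, W} with total 802.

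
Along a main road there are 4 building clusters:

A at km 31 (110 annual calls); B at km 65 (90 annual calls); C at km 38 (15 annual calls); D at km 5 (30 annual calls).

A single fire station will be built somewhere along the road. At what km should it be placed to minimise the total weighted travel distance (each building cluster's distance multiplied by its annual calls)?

x = 31

For a sum of weighted absolute distances on a line, the optimum is the weighted median (not the mean). Total weight W = 245; half-weight = 122.5.
Sort by position and accumulate weight:
  km 5 (D, w=30) → cum 30
  km 31 (A, w=110) → cum 140  ≥ 122.5 → median here
  km 38 (C, w=15) → cum 155
  km 65 (B, w=90) → cum 245
Optimal location: km 31.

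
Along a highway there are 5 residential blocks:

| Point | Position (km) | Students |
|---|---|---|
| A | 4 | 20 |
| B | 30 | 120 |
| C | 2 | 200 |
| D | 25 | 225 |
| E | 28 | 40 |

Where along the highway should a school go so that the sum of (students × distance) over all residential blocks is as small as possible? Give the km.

For a sum of weighted absolute distances on a line, the optimum is the weighted median (not the mean). Total weight W = 605; half-weight = 302.5.
Sort by position and accumulate weight:
  km 2 (C, w=200) → cum 200
  km 4 (A, w=20) → cum 220
  km 25 (D, w=225) → cum 445  ≥ 302.5 → median here
  km 28 (E, w=40) → cum 485
  km 30 (B, w=120) → cum 605
Optimal location: km 25.

x = 25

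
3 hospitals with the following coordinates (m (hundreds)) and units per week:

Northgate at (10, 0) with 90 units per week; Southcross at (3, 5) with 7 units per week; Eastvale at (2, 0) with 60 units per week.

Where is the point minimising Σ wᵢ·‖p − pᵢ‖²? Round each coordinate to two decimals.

(6.63, 0.22)

The minimiser of Σwᵢ‖p−pᵢ‖² is the weighted centroid p* = (Σwᵢpᵢ)/(Σwᵢ).
Σwᵢ = 157.
Σwᵢxᵢ = 90·10 + 7·3 + 60·2 = 1041.
Σwᵢyᵢ = 90·0 + 7·5 + 60·0 = 35.
x* = 1041/157 = 6.63, y* = 35/157 = 0.22.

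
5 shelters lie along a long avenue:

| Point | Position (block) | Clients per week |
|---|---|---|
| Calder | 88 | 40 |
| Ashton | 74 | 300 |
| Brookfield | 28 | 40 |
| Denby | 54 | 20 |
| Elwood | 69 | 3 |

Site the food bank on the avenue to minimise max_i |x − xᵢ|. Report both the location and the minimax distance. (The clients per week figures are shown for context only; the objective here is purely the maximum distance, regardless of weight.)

The 1-center on a line is the midpoint of the two extreme points: leftmost at 28, rightmost at 88.
Optimal location = (28 + 88)/2 = 58; maximum distance = (88 − 28)/2 = 30.

location 58, max distance 30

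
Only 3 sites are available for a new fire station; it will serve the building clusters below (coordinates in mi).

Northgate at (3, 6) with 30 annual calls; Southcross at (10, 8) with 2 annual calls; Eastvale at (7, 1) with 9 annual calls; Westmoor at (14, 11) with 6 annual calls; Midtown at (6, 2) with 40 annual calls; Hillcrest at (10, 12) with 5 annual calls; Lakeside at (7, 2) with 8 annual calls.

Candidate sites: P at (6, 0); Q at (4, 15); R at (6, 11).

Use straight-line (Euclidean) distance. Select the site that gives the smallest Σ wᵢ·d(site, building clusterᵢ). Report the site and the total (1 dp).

Total weighted distance at each candidate:
  P (6, 0): total = 474.6
  Q (4, 15): total = 1150.0
  R (6, 11): total = 776.4
Minimum is at P with total 474.6 mi.

P, total 474.6 mi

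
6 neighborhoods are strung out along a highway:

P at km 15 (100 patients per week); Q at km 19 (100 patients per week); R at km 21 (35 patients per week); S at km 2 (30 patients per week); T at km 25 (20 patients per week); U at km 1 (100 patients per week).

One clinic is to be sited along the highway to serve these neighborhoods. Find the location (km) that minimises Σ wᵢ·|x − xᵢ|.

For a sum of weighted absolute distances on a line, the optimum is the weighted median (not the mean). Total weight W = 385; half-weight = 192.5.
Sort by position and accumulate weight:
  km 1 (U, w=100) → cum 100
  km 2 (S, w=30) → cum 130
  km 15 (P, w=100) → cum 230  ≥ 192.5 → median here
  km 19 (Q, w=100) → cum 330
  km 21 (R, w=35) → cum 365
  km 25 (T, w=20) → cum 385
Optimal location: km 15.

x = 15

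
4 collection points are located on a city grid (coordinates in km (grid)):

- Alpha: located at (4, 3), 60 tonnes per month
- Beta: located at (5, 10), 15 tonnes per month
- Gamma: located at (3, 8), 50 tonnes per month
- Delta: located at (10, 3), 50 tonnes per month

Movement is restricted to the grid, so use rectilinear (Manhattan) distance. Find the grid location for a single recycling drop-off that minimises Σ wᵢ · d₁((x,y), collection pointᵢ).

(4, 3)

Manhattan distance separates: Σwᵢ(|x−xᵢ|+|y−yᵢ|) = Σwᵢ|x−xᵢ| + Σwᵢ|y−yᵢ|, so x and y are optimised independently as 1-D weighted medians.
Total weight W = 175; half = 87.5.
x-coordinate, sorted with cumulative weight:
  x=3 (Gamma, w=50) cum 50
  x=4 (Alpha, w=60) cum 110  ← median
  x=5 (Beta, w=15) cum 125
  x=10 (Delta, w=50) cum 175
⇒ x* = 4
y-coordinate, sorted with cumulative weight:
  y=3 (Alpha, w=60) cum 60
  y=3 (Delta, w=50) cum 110  ← median
  y=8 (Gamma, w=50) cum 160
  y=10 (Beta, w=15) cum 175
⇒ y* = 3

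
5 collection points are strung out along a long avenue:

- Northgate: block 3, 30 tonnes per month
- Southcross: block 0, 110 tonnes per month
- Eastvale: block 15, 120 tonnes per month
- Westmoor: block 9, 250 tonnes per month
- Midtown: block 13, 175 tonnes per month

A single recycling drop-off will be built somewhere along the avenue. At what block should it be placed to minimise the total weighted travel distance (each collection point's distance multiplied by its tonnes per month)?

For a sum of weighted absolute distances on a line, the optimum is the weighted median (not the mean). Total weight W = 685; half-weight = 342.5.
Sort by position and accumulate weight:
  block 0 (Southcross, w=110) → cum 110
  block 3 (Northgate, w=30) → cum 140
  block 9 (Westmoor, w=250) → cum 390  ≥ 342.5 → median here
  block 13 (Midtown, w=175) → cum 565
  block 15 (Eastvale, w=120) → cum 685
Optimal location: block 9.

x = 9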